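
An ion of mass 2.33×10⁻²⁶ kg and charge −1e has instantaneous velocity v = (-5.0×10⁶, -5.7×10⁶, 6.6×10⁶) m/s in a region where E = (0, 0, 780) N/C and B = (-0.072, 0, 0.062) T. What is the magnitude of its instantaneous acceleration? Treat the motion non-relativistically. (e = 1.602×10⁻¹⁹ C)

|a| ≈ 3.89×10¹² m/s²

v×B = (-3.53×10⁵, -1.65×10⁵, -4.10×10⁵) N/C.
E + v×B = (-3.53×10⁵, -1.65×10⁵, -4.10×10⁵) N/C.
F = q(E + v×B) = (−1.602×10⁻¹⁹ C)·(-3.53×10⁵, -1.65×10⁵, -4.10×10⁵) = (5.66×10⁻¹⁴, 2.65×10⁻¹⁴, 6.56×10⁻¹⁴) N.
|a| = |F|/m = 9.062×10⁻¹⁴/2.33×10⁻²⁶ ≈ 3.89×10¹² m/s².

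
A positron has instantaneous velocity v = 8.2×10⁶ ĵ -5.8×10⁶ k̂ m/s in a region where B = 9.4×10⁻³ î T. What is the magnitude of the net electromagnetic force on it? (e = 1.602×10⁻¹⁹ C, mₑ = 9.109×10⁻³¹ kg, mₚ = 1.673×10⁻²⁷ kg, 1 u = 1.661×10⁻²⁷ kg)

|F| ≈ 1.51×10⁻¹⁴ N

v×B = (0, -5.45×10⁴, -7.71×10⁴) N/C.
F = q v×B = (1.602×10⁻¹⁹ C)·(0, -5.45×10⁴, -7.71×10⁴) = (0, -8.73×10⁻¹⁵, -1.23×10⁻¹⁴) N.
|F| = 1.51×10⁻¹⁴ N.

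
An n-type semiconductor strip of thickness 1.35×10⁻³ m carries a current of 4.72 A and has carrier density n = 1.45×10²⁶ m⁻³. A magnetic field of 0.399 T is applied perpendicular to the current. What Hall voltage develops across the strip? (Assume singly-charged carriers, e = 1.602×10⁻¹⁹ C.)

V_H ≈ 6.01×10⁻⁵ V

V_H = IB/(n e t).
V_H = (4.72)(0.399)/((1.45×10²⁶)(1.602×10⁻¹⁹)(1.35×10⁻³)) ≈ 6.01×10⁻⁵ V.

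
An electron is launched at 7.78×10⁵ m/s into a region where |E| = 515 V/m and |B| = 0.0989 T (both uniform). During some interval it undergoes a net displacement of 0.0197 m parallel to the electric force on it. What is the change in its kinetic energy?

The magnetic force is always ⟂ v and does no work; only the electric force changes KE.
ΔKE = F_E · d = |q|E d = (1.602×10⁻¹⁹)(515)(0.0197) ≈ 1.63×10⁻¹⁸ J.

ΔKE ≈ 1.63×10⁻¹⁸ J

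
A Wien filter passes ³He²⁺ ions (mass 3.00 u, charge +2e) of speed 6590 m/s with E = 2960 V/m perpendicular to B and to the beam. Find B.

Balance of forces in the selector: qE = qvB ⇒ B = E/v.
B = 2960/6590 = 0.449 T.

B = 0.449 T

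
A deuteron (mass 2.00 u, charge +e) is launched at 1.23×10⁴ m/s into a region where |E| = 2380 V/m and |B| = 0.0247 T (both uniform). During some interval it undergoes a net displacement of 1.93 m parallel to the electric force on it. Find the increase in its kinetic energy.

The magnetic force is always ⟂ v and does no work; only the electric force changes KE.
ΔKE = F_E · d = |q|E d = (1.602×10⁻¹⁹)(2380)(1.93) ≈ 7.36×10⁻¹⁶ J.

ΔKE ≈ 7.36×10⁻¹⁶ J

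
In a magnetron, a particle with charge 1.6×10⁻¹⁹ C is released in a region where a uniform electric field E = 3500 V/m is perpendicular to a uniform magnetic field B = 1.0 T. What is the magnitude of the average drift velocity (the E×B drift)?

The E×B drift speed is v_d = E/B.
v_d = 3500/1.0 = 3500 m/s.

v_d ≈ 3500 m/s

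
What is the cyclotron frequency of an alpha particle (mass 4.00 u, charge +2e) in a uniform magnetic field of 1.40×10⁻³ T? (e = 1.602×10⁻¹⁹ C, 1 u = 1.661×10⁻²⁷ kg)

f ≈ 1.07×10⁴ Hz

f = |q|B/(2πm).
f = (3.204×10⁻¹⁹)(1.40×10⁻³)/(2π·6.644×10⁻²⁷) ≈ 1.07×10⁴ Hz.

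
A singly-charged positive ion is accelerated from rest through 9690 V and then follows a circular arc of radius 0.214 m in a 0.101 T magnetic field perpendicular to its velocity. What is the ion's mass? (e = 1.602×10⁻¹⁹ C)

m ≈ 3.86×10⁻²⁷ kg

Combine |q|V = ½mv² and r = mv/(|q|B): eliminate v to get m = qB²r²/(2V).
m = (1.602×10⁻¹⁹)(0.101)²(0.214)²/(2·9690) ≈ 3.86×10⁻²⁷ kg.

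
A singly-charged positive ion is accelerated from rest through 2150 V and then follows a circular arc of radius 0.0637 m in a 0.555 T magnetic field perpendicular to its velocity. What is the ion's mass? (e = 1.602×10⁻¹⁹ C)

Combine |q|V = ½mv² and r = mv/(|q|B): eliminate v to get m = qB²r²/(2V).
m = (1.602×10⁻¹⁹)(0.555)²(0.0637)²/(2·2150) ≈ 4.66×10⁻²⁶ kg.

m ≈ 4.66×10⁻²⁶ kg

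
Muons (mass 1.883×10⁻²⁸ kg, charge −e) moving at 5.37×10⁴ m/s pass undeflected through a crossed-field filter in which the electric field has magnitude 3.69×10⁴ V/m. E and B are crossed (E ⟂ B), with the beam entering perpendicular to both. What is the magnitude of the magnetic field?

B = 0.687 T

Balance of forces in the selector: qE = qvB ⇒ B = E/v.
B = 3.69×10⁴/5.37×10⁴ = 0.687 T.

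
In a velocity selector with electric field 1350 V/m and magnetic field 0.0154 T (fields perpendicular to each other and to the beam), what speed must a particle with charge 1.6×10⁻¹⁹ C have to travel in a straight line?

v = 8.77×10⁴ m/s

Zero net Lorentz force requires |qE| = |q v×B|, i.e. E = vB.
v = E/B = 1350/0.0154 = 8.77×10⁴ m/s.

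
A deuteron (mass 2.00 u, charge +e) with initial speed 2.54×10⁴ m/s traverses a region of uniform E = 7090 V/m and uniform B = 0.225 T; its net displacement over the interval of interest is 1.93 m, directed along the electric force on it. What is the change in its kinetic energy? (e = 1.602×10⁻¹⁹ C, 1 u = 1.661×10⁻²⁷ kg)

The magnetic force is always ⟂ v and does no work; only the electric force changes KE.
ΔKE = F_E · d = |q|E d = (1.602×10⁻¹⁹)(7090)(1.93) ≈ 2.19×10⁻¹⁵ J.

ΔKE ≈ 2.19×10⁻¹⁵ J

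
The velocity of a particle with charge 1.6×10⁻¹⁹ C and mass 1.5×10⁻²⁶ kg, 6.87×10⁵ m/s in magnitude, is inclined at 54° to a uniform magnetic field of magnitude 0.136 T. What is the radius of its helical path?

v⊥ = v sinθ = 6.87×10⁵·sin54° ≈ 5.558×10⁵ m/s.
r = m v⊥/(|q|B) = (1.5×10⁻²⁶)(5.558×10⁵)/((1.6×10⁻¹⁹)(0.136)) ≈ 0.383 m.

r ≈ 0.383 m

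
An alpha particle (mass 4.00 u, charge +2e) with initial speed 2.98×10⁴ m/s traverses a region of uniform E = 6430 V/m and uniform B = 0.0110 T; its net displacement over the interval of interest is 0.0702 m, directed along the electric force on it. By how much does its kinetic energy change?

The magnetic force is always ⟂ v and does no work; only the electric force changes KE.
ΔKE = F_E · d = |q|E d = (3.204×10⁻¹⁹)(6430)(0.0702) ≈ 1.45×10⁻¹⁶ J.

ΔKE ≈ 1.45×10⁻¹⁶ J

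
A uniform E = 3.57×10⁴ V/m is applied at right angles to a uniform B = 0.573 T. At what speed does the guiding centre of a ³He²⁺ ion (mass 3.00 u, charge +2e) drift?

v_d ≈ 6.23×10⁴ m/s

The E×B drift speed is v_d = E/B.
v_d = 3.57×10⁴/0.573 = 6.23×10⁴ m/s.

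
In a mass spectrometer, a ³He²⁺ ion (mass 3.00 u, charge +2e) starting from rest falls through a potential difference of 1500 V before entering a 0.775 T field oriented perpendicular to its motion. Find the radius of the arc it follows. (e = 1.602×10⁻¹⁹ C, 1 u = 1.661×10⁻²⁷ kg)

r ≈ 8.81×10⁻³ m

Acceleration: |q|V = ½mv² ⇒ v = √(2|q|V/m) = √(2·3.204×10⁻¹⁹·1500/4.983×10⁻²⁷) ≈ 4.392×10⁵ m/s.
In the field: r = mv/(|q|B) = (4.983×10⁻²⁷)(4.392×10⁵)/((3.204×10⁻¹⁹)(0.775)) ≈ 8.81×10⁻³ m.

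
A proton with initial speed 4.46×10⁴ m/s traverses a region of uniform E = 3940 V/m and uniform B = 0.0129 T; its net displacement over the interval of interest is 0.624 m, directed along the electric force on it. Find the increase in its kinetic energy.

ΔKE ≈ 3.94×10⁻¹⁶ J

The magnetic force is always ⟂ v and does no work; only the electric force changes KE.
ΔKE = F_E · d = |q|E d = (1.602×10⁻¹⁹)(3940)(0.624) ≈ 3.94×10⁻¹⁶ J.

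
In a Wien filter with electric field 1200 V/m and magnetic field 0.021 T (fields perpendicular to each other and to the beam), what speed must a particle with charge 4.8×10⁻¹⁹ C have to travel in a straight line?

Zero net Lorentz force requires |qE| = |q v×B|, i.e. E = vB.
v = E/B = 1200/0.021 = 5.7×10⁴ m/s.
The result is independent of the particle's charge and mass.

v = 5.7×10⁴ m/s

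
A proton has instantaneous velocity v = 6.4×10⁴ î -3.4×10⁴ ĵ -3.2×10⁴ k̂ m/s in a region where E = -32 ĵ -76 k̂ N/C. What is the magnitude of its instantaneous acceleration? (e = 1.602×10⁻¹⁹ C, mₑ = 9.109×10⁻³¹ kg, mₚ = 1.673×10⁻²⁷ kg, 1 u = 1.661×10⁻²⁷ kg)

Only an electric field acts, so F = qE = (1.602×10⁻¹⁹ C)·(0, -32.0, -76.0) = (0, -5.13×10⁻¹⁸, -1.22×10⁻¹⁷) N.
|a| = |F|/m = 1.321×10⁻¹⁷/1.673×10⁻²⁷ ≈ 7.90×10⁹ m/s².

|a| ≈ 7.90×10⁹ m/s²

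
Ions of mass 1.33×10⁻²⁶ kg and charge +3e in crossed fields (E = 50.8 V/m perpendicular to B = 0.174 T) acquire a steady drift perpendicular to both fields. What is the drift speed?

The E×B drift speed is v_d = E/B.
v_d = 50.8/0.174 = 292 m/s.

v_d ≈ 292 m/s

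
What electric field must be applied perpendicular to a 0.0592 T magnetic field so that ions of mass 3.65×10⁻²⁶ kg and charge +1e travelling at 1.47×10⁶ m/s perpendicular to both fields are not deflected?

For straight-line motion qE = qvB, so E = vB.
E = 1.47×10⁶ × 0.0592 = 8.70×10⁴ V/m.

E = 8.70×10⁴ V/m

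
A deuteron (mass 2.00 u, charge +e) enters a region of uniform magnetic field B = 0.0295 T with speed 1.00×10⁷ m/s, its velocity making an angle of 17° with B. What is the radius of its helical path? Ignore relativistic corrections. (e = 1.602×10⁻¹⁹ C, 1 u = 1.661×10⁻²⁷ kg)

r ≈ 2.06 m

v⊥ = v sinθ = 1.00×10⁷·sin17° ≈ 2.924×10⁶ m/s.
r = m v⊥/(|q|B) = (3.322×10⁻²⁷)(2.924×10⁶)/((1.602×10⁻¹⁹)(0.0295)) ≈ 2.06 m.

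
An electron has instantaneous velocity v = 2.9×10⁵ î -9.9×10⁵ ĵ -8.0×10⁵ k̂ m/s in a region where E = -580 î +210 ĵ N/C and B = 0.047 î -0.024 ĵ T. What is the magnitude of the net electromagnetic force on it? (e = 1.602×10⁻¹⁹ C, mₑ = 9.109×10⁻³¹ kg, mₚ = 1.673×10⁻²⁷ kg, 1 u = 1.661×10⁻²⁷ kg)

|F| ≈ 9.28×10⁻¹⁵ N

v×B = (-1.92×10⁴, -3.76×10⁴, 3.96×10⁴) N/C.
E + v×B = (-1.98×10⁴, -3.74×10⁴, 3.96×10⁴) N/C.
F = q(E + v×B) = (−1.602×10⁻¹⁹ C)·(-1.98×10⁴, -3.74×10⁴, 3.96×10⁴) = (3.17×10⁻¹⁵, 5.99×10⁻¹⁵, -6.34×10⁻¹⁵) N.
|F| = 9.28×10⁻¹⁵ N.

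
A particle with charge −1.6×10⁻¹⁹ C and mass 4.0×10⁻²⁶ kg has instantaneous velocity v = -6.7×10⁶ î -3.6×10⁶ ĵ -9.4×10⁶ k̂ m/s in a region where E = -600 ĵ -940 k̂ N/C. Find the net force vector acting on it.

F ≈ (0, 9.60×10⁻¹⁷, 1.50×10⁻¹⁶) N

Only an electric field acts, so F = qE = (−1.6×10⁻¹⁹ C)·(0, -600, -940) = (0, 9.60×10⁻¹⁷, 1.50×10⁻¹⁶) N.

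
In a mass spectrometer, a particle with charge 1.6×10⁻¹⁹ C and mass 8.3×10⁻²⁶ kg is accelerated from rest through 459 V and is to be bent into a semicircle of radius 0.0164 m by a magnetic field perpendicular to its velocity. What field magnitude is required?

v = √(2|q|V/m) = √(2·1.6×10⁻¹⁹·459/8.3×10⁻²⁶) ≈ 4.207×10⁴ m/s.
B = mv/(|q|r) = (8.3×10⁻²⁶)(4.207×10⁴)/((1.6×10⁻¹⁹)(0.0164)) ≈ 1.33 T.

B ≈ 1.33 T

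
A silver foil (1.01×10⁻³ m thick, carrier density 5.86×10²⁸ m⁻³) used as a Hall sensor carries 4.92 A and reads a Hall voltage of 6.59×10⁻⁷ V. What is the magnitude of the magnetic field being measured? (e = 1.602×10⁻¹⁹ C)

B ≈ 1.27 T

From V_H = IB/(n e t), B = V_H n e t / I.
B = (6.59×10⁻⁷)(5.86×10²⁸)(1.602×10⁻¹⁹)(1.01×10⁻³)/4.92 ≈ 1.27 T.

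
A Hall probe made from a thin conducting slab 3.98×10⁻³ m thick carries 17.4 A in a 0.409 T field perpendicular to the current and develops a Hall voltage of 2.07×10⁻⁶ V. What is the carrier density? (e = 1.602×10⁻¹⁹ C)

n ≈ 5.39×10²⁷ m⁻³

From V_H = IB/(n e t), n = IB/(V_H e t).
n = (17.4)(0.409)/((2.07×10⁻⁶)(1.602×10⁻¹⁹)(3.98×10⁻³)) ≈ 5.39×10²⁷ m⁻³.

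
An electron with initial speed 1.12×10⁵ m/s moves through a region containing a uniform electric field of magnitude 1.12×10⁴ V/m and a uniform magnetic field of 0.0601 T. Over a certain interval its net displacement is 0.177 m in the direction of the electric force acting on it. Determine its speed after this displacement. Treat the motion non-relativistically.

v_f ≈ 2.64×10⁷ m/s

B does no work; ΔKE = |q|E d.
½mv_f² = ½mv₀² + |q|Ed = ½(9.109×10⁻³¹)(1.12×10⁵)² + (1.602×10⁻¹⁹)(1.12×10⁴)(0.177) ≈ 5.713×10⁻²¹ J + 3.176×10⁻¹⁶ J ≈ 3.176×10⁻¹⁶ J.
v_f = √(2·3.176×10⁻¹⁶/9.109×10⁻³¹) ≈ 2.64×10⁷ m/s.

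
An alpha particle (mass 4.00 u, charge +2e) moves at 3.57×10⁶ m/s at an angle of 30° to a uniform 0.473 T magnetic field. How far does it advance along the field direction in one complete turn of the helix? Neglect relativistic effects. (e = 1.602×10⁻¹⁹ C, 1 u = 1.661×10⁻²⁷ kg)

v∥ = v cosθ = 3.57×10⁶·cos30° ≈ 3.092×10⁶ m/s.
T = 2πm/(|q|B) = 2π(6.644×10⁻²⁷)/((3.204×10⁻¹⁹)(0.473)) ≈ 2.755×10⁻⁷ s.
pitch = v∥ T = (3.092×10⁶)(2.755×10⁻⁷) ≈ 0.852 m.

p ≈ 0.852 m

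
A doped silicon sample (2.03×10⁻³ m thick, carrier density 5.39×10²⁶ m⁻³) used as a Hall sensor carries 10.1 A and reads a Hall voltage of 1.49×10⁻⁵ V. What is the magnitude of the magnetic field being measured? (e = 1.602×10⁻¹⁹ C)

From V_H = IB/(n e t), B = V_H n e t / I.
B = (1.49×10⁻⁵)(5.39×10²⁶)(1.602×10⁻¹⁹)(2.03×10⁻³)/10.1 ≈ 0.259 T.

B ≈ 0.259 T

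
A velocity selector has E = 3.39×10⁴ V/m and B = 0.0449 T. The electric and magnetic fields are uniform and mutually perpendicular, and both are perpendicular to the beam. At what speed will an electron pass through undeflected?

Straight-line motion ⇒ electric and magnetic forces cancel, so E = vB.
v = E/B = 3.39×10⁴/0.0449 = 7.55×10⁵ m/s.

v = 7.55×10⁵ m/s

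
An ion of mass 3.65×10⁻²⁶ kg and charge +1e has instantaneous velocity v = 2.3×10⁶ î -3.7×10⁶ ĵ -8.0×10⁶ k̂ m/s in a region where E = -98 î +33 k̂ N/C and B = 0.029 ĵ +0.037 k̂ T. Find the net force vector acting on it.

v×B = (9.51×10⁴, -8.51×10⁴, 6.67×10⁴) N/C.
E + v×B = (9.50×10⁴, -8.51×10⁴, 6.67×10⁴) N/C.
F = q(E + v×B) = (1.602×10⁻¹⁹ C)·(9.50×10⁴, -8.51×10⁴, 6.67×10⁴) = (1.52×10⁻¹⁴, -1.36×10⁻¹⁴, 1.07×10⁻¹⁴) N.

F ≈ (1.52×10⁻¹⁴, -1.36×10⁻¹⁴, 1.07×10⁻¹⁴) N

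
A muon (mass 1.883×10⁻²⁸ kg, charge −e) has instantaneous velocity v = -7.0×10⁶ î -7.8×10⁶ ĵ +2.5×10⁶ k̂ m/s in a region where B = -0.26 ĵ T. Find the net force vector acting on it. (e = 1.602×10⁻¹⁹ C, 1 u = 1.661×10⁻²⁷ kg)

F ≈ (-1.04×10⁻¹³, 0, -2.92×10⁻¹³) N

v×B = (6.50×10⁵, 0, 1.82×10⁶) N/C.
F = q v×B = (−1.602×10⁻¹⁹ C)·(6.50×10⁵, 0, 1.82×10⁶) = (-1.04×10⁻¹³, 0, -2.92×10⁻¹³) N.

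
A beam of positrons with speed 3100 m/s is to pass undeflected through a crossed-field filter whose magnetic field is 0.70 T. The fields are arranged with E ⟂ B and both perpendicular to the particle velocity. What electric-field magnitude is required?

For straight-line motion qE = qvB, so E = vB.
E = 3100 × 0.70 = 2200 V/m.

E = 2200 V/m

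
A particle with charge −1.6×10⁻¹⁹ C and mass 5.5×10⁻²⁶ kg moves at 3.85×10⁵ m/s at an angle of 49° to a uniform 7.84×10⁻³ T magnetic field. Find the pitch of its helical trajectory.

v∥ = v cosθ = 3.85×10⁵·cos49° ≈ 2.526×10⁵ m/s.
T = 2πm/(|q|B) = 2π(5.5×10⁻²⁶)/((1.6×10⁻¹⁹)(7.84×10⁻³)) ≈ 2.755×10⁻⁴ s.
pitch = v∥ T = (2.526×10⁵)(2.755×10⁻⁴) ≈ 69.6 m.

p ≈ 69.6 m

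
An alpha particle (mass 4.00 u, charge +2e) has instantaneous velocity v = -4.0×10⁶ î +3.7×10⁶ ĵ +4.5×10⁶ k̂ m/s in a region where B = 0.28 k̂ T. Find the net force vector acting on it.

v×B = (1.04×10⁶, 1.12×10⁶, 0) N/C.
F = q v×B = (3.204×10⁻¹⁹ C)·(1.04×10⁶, 1.12×10⁶, 0) = (3.32×10⁻¹³, 3.59×10⁻¹³, 0) N.

F ≈ (3.32×10⁻¹³, 3.59×10⁻¹³, 0) N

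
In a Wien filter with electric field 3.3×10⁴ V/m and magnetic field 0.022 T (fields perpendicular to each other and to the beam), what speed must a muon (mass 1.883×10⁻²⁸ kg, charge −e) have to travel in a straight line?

v = 1.5×10⁶ m/s

Straight-line motion ⇒ electric and magnetic forces cancel, so E = vB.
v = E/B = 3.3×10⁴/0.022 = 1.5×10⁶ m/s.
The result is independent of the particle's charge and mass.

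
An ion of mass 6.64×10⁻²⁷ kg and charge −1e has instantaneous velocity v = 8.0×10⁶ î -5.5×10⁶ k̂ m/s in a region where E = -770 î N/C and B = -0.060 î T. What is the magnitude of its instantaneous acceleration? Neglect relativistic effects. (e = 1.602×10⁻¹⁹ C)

|a| ≈ 7.96×10¹² m/s²

v×B = (0, 3.30×10⁵, 0) N/C.
E + v×B = (-770, 3.30×10⁵, 0) N/C.
F = q(E + v×B) = (−1.602×10⁻¹⁹ C)·(-770, 3.30×10⁵, 0) = (1.23×10⁻¹⁶, -5.29×10⁻¹⁴, 0) N.
|a| = |F|/m = 5.287×10⁻¹⁴/6.64×10⁻²⁷ ≈ 7.96×10¹² m/s².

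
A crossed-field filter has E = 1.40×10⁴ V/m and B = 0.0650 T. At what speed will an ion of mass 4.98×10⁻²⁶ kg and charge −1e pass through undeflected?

Straight-line motion ⇒ electric and magnetic forces cancel, so E = vB.
v = E/B = 1.40×10⁴/0.0650 = 2.15×10⁵ m/s.

v = 2.15×10⁵ m/s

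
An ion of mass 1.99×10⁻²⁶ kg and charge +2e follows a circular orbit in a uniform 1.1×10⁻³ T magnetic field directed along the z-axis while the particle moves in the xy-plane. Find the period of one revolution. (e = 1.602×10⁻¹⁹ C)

The cyclotron period depends only on m, q, B: T = 2πm/(|q|B).
T = 2π(1.99×10⁻²⁶)/((3.204×10⁻¹⁹)(1.1×10⁻³)) ≈ 3.5×10⁻⁴ s.

T ≈ 3.5×10⁻⁴ s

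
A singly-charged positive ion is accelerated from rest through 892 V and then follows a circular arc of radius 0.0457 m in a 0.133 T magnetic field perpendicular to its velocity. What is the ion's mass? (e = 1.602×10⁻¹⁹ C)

m ≈ 3.32×10⁻²⁷ kg

Combine |q|V = ½mv² and r = mv/(|q|B): eliminate v to get m = qB²r²/(2V).
m = (1.602×10⁻¹⁹)(0.133)²(0.0457)²/(2·892) ≈ 3.32×10⁻²⁷ kg.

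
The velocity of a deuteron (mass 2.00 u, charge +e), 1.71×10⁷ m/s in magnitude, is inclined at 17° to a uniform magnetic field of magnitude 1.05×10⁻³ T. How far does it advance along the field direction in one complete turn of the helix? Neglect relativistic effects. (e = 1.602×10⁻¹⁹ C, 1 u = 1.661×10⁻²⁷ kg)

p ≈ 2030 m

v∥ = v cosθ = 1.71×10⁷·cos17° ≈ 1.635×10⁷ m/s.
T = 2πm/(|q|B) = 2π(3.322×10⁻²⁷)/((1.602×10⁻¹⁹)(1.05×10⁻³)) ≈ 1.241×10⁻⁴ s.
pitch = v∥ T = (1.635×10⁷)(1.241×10⁻⁴) ≈ 2030 m.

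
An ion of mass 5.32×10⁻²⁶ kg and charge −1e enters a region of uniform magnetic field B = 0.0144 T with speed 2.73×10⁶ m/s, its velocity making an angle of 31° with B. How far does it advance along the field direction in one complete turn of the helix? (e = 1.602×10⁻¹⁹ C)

v∥ = v cosθ = 2.73×10⁶·cos31° ≈ 2.340×10⁶ m/s.
T = 2πm/(|q|B) = 2π(5.32×10⁻²⁶)/((1.602×10⁻¹⁹)(0.0144)) ≈ 1.449×10⁻⁴ s.
pitch = v∥ T = (2.340×10⁶)(1.449×10⁻⁴) ≈ 339 m.

p ≈ 339 m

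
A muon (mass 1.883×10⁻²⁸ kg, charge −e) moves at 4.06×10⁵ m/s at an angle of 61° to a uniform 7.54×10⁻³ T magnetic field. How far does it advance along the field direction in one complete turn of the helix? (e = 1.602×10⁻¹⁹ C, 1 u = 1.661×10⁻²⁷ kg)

p ≈ 0.193 m

v∥ = v cosθ = 4.06×10⁵·cos61° ≈ 1.968×10⁵ m/s.
T = 2πm/(|q|B) = 2π(1.883×10⁻²⁸)/((1.602×10⁻¹⁹)(7.54×10⁻³)) ≈ 9.795×10⁻⁷ s.
pitch = v∥ T = (1.968×10⁵)(9.795×10⁻⁷) ≈ 0.193 m.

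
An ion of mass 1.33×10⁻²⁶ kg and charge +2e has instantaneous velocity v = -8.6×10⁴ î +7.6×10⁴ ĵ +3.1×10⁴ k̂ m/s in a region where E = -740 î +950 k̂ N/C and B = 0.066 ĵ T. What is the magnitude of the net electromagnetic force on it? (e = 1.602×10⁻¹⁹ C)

|F| ≈ 1.76×10⁻¹⁵ N

v×B = (-2050, 0, -5680) N/C.
E + v×B = (-2790, 0, -4730) N/C.
F = q(E + v×B) = (3.204×10⁻¹⁹ C)·(-2790, 0, -4730) = (-8.93×10⁻¹⁶, 0, -1.51×10⁻¹⁵) N.
|F| = 1.76×10⁻¹⁵ N.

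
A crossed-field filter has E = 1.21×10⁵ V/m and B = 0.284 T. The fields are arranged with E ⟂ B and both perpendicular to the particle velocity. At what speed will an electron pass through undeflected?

v = 4.26×10⁵ m/s

For undeflected motion the electric and magnetic forces balance: qE = qvB.
v = E/B = 1.21×10⁵/0.284 = 4.26×10⁵ m/s.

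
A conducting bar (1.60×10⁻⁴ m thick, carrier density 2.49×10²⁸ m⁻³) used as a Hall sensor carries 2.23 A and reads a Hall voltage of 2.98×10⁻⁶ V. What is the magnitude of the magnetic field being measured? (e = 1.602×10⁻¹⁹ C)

From V_H = IB/(n e t), B = V_H n e t / I.
B = (2.98×10⁻⁶)(2.49×10²⁸)(1.602×10⁻¹⁹)(1.60×10⁻⁴)/2.23 ≈ 0.853 T.

B ≈ 0.853 T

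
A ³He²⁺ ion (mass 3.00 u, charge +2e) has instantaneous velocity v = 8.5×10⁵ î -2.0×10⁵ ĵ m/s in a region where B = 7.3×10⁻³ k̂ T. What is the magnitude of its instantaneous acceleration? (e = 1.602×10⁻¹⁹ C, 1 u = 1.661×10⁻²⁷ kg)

v×B = (-1460, -6200, 0) N/C.
F = q v×B = (3.204×10⁻¹⁹ C)·(-1460, -6200, 0) = (-4.68×10⁻¹⁶, -1.99×10⁻¹⁵, 0) N.
|a| = |F|/m = 2.042×10⁻¹⁵/4.983×10⁻²⁷ ≈ 4.10×10¹¹ m/s².

|a| ≈ 4.10×10¹¹ m/s²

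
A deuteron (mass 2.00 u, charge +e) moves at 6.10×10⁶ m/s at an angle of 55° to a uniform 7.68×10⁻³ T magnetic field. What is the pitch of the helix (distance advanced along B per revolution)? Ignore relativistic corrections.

v∥ = v cosθ = 6.10×10⁶·cos55° ≈ 3.499×10⁶ m/s.
T = 2πm/(|q|B) = 2π(3.322×10⁻²⁷)/((1.602×10⁻¹⁹)(7.68×10⁻³)) ≈ 1.697×10⁻⁵ s.
pitch = v∥ T = (3.499×10⁶)(1.697×10⁻⁵) ≈ 59.4 m.

p ≈ 59.4 m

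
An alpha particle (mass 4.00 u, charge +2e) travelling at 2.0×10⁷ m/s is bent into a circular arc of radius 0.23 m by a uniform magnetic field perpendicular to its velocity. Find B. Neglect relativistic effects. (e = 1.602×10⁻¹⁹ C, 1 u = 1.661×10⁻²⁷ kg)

B ≈ 1.8 T

From |q|vB = mv²/r, B = mv/(|q|r).
B = (6.644×10⁻²⁷)(2.0×10⁷)/((3.204×10⁻¹⁹)(0.23)) ≈ 1.8 T.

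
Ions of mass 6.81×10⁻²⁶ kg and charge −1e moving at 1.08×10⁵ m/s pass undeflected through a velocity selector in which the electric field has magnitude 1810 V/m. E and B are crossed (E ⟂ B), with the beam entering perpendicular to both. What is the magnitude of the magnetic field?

Balance of forces in the selector: qE = qvB ⇒ B = E/v.
B = 1810/1.08×10⁵ = 0.0168 T.

B = 0.0168 T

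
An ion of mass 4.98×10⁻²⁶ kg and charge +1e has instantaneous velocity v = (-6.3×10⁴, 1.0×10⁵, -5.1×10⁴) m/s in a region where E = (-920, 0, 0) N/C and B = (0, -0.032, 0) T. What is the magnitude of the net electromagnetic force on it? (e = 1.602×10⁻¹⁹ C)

|F| ≈ 5.21×10⁻¹⁶ N

v×B = (-1630, 0, 2020) N/C.
E + v×B = (-2550, 0, 2020) N/C.
F = q(E + v×B) = (1.602×10⁻¹⁹ C)·(-2550, 0, 2020) = (-4.09×10⁻¹⁶, 0, 3.23×10⁻¹⁶) N.
|F| = 5.21×10⁻¹⁶ N.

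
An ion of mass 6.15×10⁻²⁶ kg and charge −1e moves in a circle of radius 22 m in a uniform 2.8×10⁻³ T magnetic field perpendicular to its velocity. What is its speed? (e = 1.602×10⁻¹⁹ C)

v ≈ 1.6×10⁵ m/s

From |q|vB = mv²/r, v = |q|Br/m.
v = (1.602×10⁻¹⁹)(2.8×10⁻³)(22)/6.15×10⁻²⁶ ≈ 1.6×10⁵ m/s.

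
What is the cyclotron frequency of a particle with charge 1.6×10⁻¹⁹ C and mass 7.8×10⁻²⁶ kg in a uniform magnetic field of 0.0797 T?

f ≈ 2.60×10⁴ Hz

f = |q|B/(2πm).
f = (1.6×10⁻¹⁹)(0.0797)/(2π·7.8×10⁻²⁶) ≈ 2.60×10⁴ Hz.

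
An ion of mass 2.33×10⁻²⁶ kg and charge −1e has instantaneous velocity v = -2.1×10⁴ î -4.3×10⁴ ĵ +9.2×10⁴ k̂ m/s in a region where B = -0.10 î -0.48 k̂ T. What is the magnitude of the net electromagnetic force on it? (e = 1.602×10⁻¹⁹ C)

|F| ≈ 4.58×10⁻¹⁵ N

v×B = (2.06×10⁴, -1.93×10⁴, -4300) N/C.
F = q v×B = (−1.602×10⁻¹⁹ C)·(2.06×10⁴, -1.93×10⁴, -4300) = (-3.31×10⁻¹⁵, 3.09×10⁻¹⁵, 6.89×10⁻¹⁶) N.
|F| = 4.58×10⁻¹⁵ N.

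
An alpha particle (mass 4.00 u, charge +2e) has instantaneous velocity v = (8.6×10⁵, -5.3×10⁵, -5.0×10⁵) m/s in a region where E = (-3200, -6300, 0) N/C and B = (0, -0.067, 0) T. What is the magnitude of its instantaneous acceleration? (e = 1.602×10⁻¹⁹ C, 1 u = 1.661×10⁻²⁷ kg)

v×B = (-3.35×10⁴, 0, -5.76×10⁴) N/C.
E + v×B = (-3.67×10⁴, -6300, -5.76×10⁴) N/C.
F = q(E + v×B) = (3.204×10⁻¹⁹ C)·(-3.67×10⁴, -6300, -5.76×10⁴) = (-1.18×10⁻¹⁴, -2.02×10⁻¹⁵, -1.85×10⁻¹⁴) N.
|a| = |F|/m = 2.198×10⁻¹⁴/6.644×10⁻²⁷ ≈ 3.31×10¹² m/s².

|a| ≈ 3.31×10¹² m/s²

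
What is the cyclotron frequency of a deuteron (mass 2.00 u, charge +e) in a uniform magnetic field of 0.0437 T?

f ≈ 3.35×10⁵ Hz

f = |q|B/(2πm).
f = (1.602×10⁻¹⁹)(0.0437)/(2π·3.322×10⁻²⁷) ≈ 3.35×10⁵ Hz.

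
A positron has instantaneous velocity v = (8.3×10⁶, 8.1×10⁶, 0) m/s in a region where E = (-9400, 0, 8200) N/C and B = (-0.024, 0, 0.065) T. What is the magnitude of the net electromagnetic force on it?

v×B = (5.26×10⁵, -5.40×10⁵, 1.94×10⁵) N/C.
E + v×B = (5.17×10⁵, -5.40×10⁵, 2.03×10⁵) N/C.
F = q(E + v×B) = (1.602×10⁻¹⁹ C)·(5.17×10⁵, -5.40×10⁵, 2.03×10⁵) = (8.28×10⁻¹⁴, -8.64×10⁻¹⁴, 3.25×10⁻¹⁴) N.
|F| = 1.24×10⁻¹³ N.

|F| ≈ 1.24×10⁻¹³ N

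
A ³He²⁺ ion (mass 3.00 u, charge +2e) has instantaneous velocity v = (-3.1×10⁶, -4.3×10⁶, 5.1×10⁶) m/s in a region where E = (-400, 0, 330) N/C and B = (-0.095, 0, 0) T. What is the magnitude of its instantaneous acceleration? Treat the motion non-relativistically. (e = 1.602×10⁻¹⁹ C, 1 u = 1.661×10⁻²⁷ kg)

|a| ≈ 4.07×10¹³ m/s²

v×B = (0, -4.84×10⁵, -4.08×10⁵) N/C.
E + v×B = (-400, -4.84×10⁵, -4.08×10⁵) N/C.
F = q(E + v×B) = (3.204×10⁻¹⁹ C)·(-400, -4.84×10⁵, -4.08×10⁵) = (-1.28×10⁻¹⁶, -1.55×10⁻¹³, -1.31×10⁻¹³) N.
|a| = |F|/m = 2.030×10⁻¹³/4.983×10⁻²⁷ ≈ 4.07×10¹³ m/s².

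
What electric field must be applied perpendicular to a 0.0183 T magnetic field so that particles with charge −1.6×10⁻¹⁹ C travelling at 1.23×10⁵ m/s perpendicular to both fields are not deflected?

For straight-line motion qE = qvB, so E = vB.
E = 1.23×10⁵ × 0.0183 = 2250 V/m.

E = 2250 V/m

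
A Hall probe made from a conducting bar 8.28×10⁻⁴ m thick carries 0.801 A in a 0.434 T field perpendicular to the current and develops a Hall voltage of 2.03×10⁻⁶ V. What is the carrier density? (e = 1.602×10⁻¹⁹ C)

n ≈ 1.29×10²⁷ m⁻³

From V_H = IB/(n e t), n = IB/(V_H e t).
n = (0.801)(0.434)/((2.03×10⁻⁶)(1.602×10⁻¹⁹)(8.28×10⁻⁴)) ≈ 1.29×10²⁷ m⁻³.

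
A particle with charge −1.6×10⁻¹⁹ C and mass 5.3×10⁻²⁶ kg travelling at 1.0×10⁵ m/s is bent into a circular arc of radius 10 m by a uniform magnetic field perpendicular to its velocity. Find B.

B ≈ 3.3×10⁻³ T

From |q|vB = mv²/r, B = mv/(|q|r).
B = (5.3×10⁻²⁶)(1.0×10⁵)/((1.6×10⁻¹⁹)(10)) ≈ 3.3×10⁻³ T.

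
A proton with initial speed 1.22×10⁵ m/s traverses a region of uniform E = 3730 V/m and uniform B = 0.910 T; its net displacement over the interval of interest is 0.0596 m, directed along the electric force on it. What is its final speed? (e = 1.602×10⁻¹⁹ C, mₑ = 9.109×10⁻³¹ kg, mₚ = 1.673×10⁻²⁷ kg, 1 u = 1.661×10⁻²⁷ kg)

B does no work; ΔKE = |q|E d.
½mv_f² = ½mv₀² + |q|Ed = ½(1.673×10⁻²⁷)(1.22×10⁵)² + (1.602×10⁻¹⁹)(3730)(0.0596) ≈ 1.245×10⁻¹⁷ J + 3.561×10⁻¹⁷ J ≈ 4.806×10⁻¹⁷ J.
v_f = √(2·4.806×10⁻¹⁷/1.673×10⁻²⁷) ≈ 2.40×10⁵ m/s.

v_f ≈ 2.40×10⁵ m/s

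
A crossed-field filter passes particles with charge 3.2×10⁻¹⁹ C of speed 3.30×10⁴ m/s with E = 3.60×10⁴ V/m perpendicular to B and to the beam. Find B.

B = 1.09 T

Balance of forces in the selector: qE = qvB ⇒ B = E/v.
B = 3.60×10⁴/3.30×10⁴ = 1.09 T.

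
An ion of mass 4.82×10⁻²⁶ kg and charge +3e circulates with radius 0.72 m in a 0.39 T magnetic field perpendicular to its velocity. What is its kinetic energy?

KE ≈ 1.9×10⁻¹³ J

v = |q|Br/m, then KE = ½mv² = (qBr)²/(2m).
v = (4.806×10⁻¹⁹)(0.39)(0.72)/4.82×10⁻²⁶ ≈ 2.800×10⁶ m/s.
KE = ½(4.82×10⁻²⁶)(2.800×10⁶)² ≈ 1.9×10⁻¹³ J.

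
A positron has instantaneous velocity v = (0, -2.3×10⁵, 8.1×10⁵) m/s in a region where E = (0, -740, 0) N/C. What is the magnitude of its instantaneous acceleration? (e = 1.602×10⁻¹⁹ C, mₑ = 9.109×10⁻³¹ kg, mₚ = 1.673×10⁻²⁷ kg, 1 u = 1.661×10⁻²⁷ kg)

Only an electric field acts, so F = qE = (1.602×10⁻¹⁹ C)·(0, -740, 0) = (0, -1.19×10⁻¹⁶, 0) N.
|a| = |F|/m = 1.185×10⁻¹⁶/9.109×10⁻³¹ ≈ 1.30×10¹⁴ m/s².

|a| ≈ 1.30×10¹⁴ m/s²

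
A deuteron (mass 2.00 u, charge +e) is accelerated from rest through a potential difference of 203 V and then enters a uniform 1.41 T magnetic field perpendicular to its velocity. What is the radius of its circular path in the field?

r ≈ 2.06×10⁻³ m

Acceleration: |q|V = ½mv² ⇒ v = √(2|q|V/m) = √(2·1.602×10⁻¹⁹·203/3.322×10⁻²⁷) ≈ 1.399×10⁵ m/s.
In the field: r = mv/(|q|B) = (3.322×10⁻²⁷)(1.399×10⁵)/((1.602×10⁻¹⁹)(1.41)) ≈ 2.06×10⁻³ m.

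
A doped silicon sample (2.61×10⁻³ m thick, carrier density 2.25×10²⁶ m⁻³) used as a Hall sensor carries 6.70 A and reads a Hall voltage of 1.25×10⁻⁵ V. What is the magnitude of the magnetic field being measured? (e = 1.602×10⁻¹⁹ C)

B ≈ 0.176 T

From V_H = IB/(n e t), B = V_H n e t / I.
B = (1.25×10⁻⁵)(2.25×10²⁶)(1.602×10⁻¹⁹)(2.61×10⁻³)/6.70 ≈ 0.176 T.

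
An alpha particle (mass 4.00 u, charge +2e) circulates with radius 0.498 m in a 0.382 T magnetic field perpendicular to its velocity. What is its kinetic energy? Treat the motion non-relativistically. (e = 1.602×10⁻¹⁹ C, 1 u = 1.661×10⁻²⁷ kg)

v = |q|Br/m, then KE = ½mv² = (qBr)²/(2m).
v = (3.204×10⁻¹⁹)(0.382)(0.498)/6.644×10⁻²⁷ ≈ 9.174×10⁶ m/s.
KE = ½(6.644×10⁻²⁷)(9.174×10⁶)² ≈ 2.80×10⁻¹³ J.

KE ≈ 2.80×10⁻¹³ J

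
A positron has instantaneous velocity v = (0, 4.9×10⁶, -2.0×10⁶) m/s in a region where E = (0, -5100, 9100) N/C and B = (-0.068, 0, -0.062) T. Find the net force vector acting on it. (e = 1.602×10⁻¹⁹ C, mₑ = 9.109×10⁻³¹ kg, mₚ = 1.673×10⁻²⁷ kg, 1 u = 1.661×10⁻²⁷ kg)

F ≈ (-4.87×10⁻¹⁴, 2.10×10⁻¹⁴, 5.48×10⁻¹⁴) N

v×B = (-3.04×10⁵, 1.36×10⁵, 3.33×10⁵) N/C.
E + v×B = (-3.04×10⁵, 1.31×10⁵, 3.42×10⁵) N/C.
F = q(E + v×B) = (1.602×10⁻¹⁹ C)·(-3.04×10⁵, 1.31×10⁵, 3.42×10⁵) = (-4.87×10⁻¹⁴, 2.10×10⁻¹⁴, 5.48×10⁻¹⁴) N.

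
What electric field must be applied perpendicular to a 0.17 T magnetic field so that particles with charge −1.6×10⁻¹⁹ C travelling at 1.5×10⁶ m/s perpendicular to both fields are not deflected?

For straight-line motion qE = qvB, so E = vB.
E = 1.5×10⁶ × 0.17 = 2.6×10⁵ V/m.

E = 2.6×10⁵ V/m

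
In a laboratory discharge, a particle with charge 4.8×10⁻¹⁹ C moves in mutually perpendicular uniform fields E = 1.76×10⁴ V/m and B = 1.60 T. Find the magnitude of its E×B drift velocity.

v_d ≈ 1.10×10⁴ m/s

The E×B drift speed is v_d = E/B.
v_d = 1.76×10⁴/1.60 = 1.10×10⁴ m/s.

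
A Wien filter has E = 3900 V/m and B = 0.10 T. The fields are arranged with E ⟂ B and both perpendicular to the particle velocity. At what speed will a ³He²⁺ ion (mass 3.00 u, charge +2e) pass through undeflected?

Straight-line motion ⇒ electric and magnetic forces cancel, so E = vB.
v = E/B = 3900/0.10 = 3.9×10⁴ m/s.
The result is independent of the particle's charge and mass.

v = 3.9×10⁴ m/s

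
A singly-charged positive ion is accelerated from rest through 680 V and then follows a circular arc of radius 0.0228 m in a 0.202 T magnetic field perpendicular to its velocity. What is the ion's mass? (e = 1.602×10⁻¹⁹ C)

Combine |q|V = ½mv² and r = mv/(|q|B): eliminate v to get m = qB²r²/(2V).
m = (1.602×10⁻¹⁹)(0.202)²(0.0228)²/(2·680) ≈ 2.50×10⁻²⁷ kg.

m ≈ 2.50×10⁻²⁷ kg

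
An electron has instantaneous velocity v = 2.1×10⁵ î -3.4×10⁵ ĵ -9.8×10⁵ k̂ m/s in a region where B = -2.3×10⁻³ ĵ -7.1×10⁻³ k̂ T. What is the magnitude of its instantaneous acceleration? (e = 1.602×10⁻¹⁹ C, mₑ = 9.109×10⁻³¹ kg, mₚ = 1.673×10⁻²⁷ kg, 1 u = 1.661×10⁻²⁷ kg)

v×B = (160, 1490, -483) N/C.
F = q v×B = (−1.602×10⁻¹⁹ C)·(160, 1490, -483) = (-2.56×10⁻¹⁷, -2.39×10⁻¹⁶, 7.74×10⁻¹⁷) N.
|a| = |F|/m = 2.524×10⁻¹⁶/9.109×10⁻³¹ ≈ 2.77×10¹⁴ m/s².

|a| ≈ 2.77×10¹⁴ m/s²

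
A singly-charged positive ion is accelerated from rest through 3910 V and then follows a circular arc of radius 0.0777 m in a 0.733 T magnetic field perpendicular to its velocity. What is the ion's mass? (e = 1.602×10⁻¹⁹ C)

Combine |q|V = ½mv² and r = mv/(|q|B): eliminate v to get m = qB²r²/(2V).
m = (1.602×10⁻¹⁹)(0.733)²(0.0777)²/(2·3910) ≈ 6.65×10⁻²⁶ kg.

m ≈ 6.65×10⁻²⁶ kg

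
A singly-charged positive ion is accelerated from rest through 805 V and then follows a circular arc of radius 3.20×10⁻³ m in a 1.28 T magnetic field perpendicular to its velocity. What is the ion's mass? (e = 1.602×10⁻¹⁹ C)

Combine |q|V = ½mv² and r = mv/(|q|B): eliminate v to get m = qB²r²/(2V).
m = (1.602×10⁻¹⁹)(1.28)²(3.20×10⁻³)²/(2·805) ≈ 1.67×10⁻²⁷ kg.

m ≈ 1.67×10⁻²⁷ kg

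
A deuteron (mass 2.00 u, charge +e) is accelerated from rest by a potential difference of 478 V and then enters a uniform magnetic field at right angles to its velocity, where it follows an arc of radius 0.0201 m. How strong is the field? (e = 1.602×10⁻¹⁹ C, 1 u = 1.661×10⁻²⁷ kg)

B ≈ 0.222 T

v = √(2|q|V/m) = √(2·1.602×10⁻¹⁹·478/3.322×10⁻²⁷) ≈ 2.147×10⁵ m/s.
B = mv/(|q|r) = (3.322×10⁻²⁷)(2.147×10⁵)/((1.602×10⁻¹⁹)(0.0201)) ≈ 0.222 T.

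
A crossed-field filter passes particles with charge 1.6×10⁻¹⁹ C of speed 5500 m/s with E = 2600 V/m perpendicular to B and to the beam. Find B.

Balance of forces in the selector: qE = qvB ⇒ B = E/v.
B = 2600/5500 = 0.47 T.

B = 0.47 T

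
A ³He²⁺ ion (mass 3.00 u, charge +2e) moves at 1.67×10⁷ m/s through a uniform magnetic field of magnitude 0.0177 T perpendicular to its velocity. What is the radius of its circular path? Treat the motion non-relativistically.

The magnetic force provides the centripetal force: |q|vB = mv²/r.
r = mv/(|q|B) = (4.983×10⁻²⁷)(1.67×10⁷)/((3.204×10⁻¹⁹)(0.0177)) ≈ 14.7 m.

r ≈ 14.7 m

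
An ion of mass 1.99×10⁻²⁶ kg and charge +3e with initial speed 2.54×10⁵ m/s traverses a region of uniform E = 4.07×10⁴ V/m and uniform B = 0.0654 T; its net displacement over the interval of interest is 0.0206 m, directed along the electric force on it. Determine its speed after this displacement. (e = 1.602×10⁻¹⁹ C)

B does no work; ΔKE = |q|E d.
½mv_f² = ½mv₀² + |q|Ed = ½(1.99×10⁻²⁶)(2.54×10⁵)² + (4.806×10⁻¹⁹)(4.07×10⁴)(0.0206) ≈ 6.419×10⁻¹⁶ J + 4.029×10⁻¹⁶ J ≈ 1.045×10⁻¹⁵ J.
v_f = √(2·1.045×10⁻¹⁵/1.99×10⁻²⁶) ≈ 3.24×10⁵ m/s.

v_f ≈ 3.24×10⁵ m/s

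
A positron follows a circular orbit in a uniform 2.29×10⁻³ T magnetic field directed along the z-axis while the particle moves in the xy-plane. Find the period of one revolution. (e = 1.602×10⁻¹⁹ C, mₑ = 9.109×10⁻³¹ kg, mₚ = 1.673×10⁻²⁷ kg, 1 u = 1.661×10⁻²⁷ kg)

The cyclotron period depends only on m, q, B: T = 2πm/(|q|B).
T = 2π(9.109×10⁻³¹)/((1.602×10⁻¹⁹)(2.29×10⁻³)) ≈ 1.56×10⁻⁸ s.

T ≈ 1.56×10⁻⁸ s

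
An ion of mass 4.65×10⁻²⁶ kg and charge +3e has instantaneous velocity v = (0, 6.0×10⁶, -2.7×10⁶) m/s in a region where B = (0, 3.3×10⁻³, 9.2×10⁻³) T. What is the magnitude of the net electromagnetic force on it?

|F| ≈ 3.08×10⁻¹⁴ N

v×B = (6.41×10⁴, 0, 0) N/C.
F = q v×B = (4.806×10⁻¹⁹ C)·(6.41×10⁴, 0, 0) = (3.08×10⁻¹⁴, 0, 0) N.
|F| = 3.08×10⁻¹⁴ N.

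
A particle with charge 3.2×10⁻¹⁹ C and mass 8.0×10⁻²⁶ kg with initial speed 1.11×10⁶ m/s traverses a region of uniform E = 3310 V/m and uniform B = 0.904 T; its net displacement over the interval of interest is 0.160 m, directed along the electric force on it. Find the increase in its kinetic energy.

ΔKE ≈ 1.69×10⁻¹⁶ J

The magnetic force is always ⟂ v and does no work; only the electric force changes KE.
ΔKE = F_E · d = |q|E d = (3.2×10⁻¹⁹)(3310)(0.160) ≈ 1.69×10⁻¹⁶ J.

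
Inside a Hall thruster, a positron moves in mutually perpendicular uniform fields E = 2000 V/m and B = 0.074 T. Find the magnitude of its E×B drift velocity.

The E×B drift speed is v_d = E/B.
v_d = 2000/0.074 = 2.7×10⁴ m/s.

v_d ≈ 2.7×10⁴ m/s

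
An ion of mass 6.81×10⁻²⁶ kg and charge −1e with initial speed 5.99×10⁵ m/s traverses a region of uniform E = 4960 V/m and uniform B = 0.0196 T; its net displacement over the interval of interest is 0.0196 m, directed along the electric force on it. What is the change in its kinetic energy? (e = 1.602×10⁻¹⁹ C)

ΔKE ≈ 1.56×10⁻¹⁷ J

The magnetic force is always ⟂ v and does no work; only the electric force changes KE.
ΔKE = F_E · d = |q|E d = (1.602×10⁻¹⁹)(4960)(0.0196) ≈ 1.56×10⁻¹⁷ J.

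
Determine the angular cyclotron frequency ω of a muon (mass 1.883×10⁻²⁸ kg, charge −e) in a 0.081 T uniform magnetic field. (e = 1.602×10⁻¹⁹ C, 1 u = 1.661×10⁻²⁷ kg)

ω = |q|B/m.
ω = (1.602×10⁻¹⁹)(0.081)/1.883×10⁻²⁸ ≈ 6.9×10⁷ rad/s.

ω ≈ 6.9×10⁷ rad/s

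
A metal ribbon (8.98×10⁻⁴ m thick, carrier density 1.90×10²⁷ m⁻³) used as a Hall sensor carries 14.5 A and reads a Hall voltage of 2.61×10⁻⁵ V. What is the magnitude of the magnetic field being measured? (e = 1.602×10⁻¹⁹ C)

From V_H = IB/(n e t), B = V_H n e t / I.
B = (2.61×10⁻⁵)(1.90×10²⁷)(1.602×10⁻¹⁹)(8.98×10⁻⁴)/14.5 ≈ 0.492 T.

B ≈ 0.492 T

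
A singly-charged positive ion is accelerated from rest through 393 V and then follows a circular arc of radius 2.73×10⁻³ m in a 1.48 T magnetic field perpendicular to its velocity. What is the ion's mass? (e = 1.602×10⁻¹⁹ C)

Combine |q|V = ½mv² and r = mv/(|q|B): eliminate v to get m = qB²r²/(2V).
m = (1.602×10⁻¹⁹)(1.48)²(2.73×10⁻³)²/(2·393) ≈ 3.33×10⁻²⁷ kg.

m ≈ 3.33×10⁻²⁷ kg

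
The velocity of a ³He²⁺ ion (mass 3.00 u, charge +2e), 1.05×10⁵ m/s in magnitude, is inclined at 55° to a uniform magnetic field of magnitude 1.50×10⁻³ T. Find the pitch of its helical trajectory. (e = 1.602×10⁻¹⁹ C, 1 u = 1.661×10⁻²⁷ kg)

p ≈ 3.92 m

v∥ = v cosθ = 1.05×10⁵·cos55° ≈ 6.023×10⁴ m/s.
T = 2πm/(|q|B) = 2π(4.983×10⁻²⁷)/((3.204×10⁻¹⁹)(1.50×10⁻³)) ≈ 6.515×10⁻⁵ s.
pitch = v∥ T = (6.023×10⁴)(6.515×10⁻⁵) ≈ 3.92 m.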